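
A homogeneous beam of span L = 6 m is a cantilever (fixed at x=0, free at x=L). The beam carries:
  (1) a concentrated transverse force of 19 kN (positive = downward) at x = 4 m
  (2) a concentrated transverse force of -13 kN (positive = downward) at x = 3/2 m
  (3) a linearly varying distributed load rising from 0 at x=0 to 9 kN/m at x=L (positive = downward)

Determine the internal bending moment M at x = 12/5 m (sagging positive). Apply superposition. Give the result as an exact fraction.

M(12/5) = -9632/125 kN·m

Load 1 — point force P=19 kN at a=4 m (b=L-a=2):
  M_1 = -P(a-x)  [x≤a] = -19·(4-(12/5)) = -152/5 kN·m
Load 2 — point force P=-13 kN at a=3/2 m (b=L-a=9/2):
  M_2 = 0  [x>a] = 0 kN·m
Load 3 — triangular load w₀=9 kN/m (0→w₀ over full span):
  M_3 = w₀Lx/2 - w₀L²/3 - w₀x³/(6L) = 9·6·(12/5)/2 - 9·6²/3 - 9·(12/5)³/(6·6) = -5832/125 kN·m
Superposition: M = Σ M_i = -9632/125 kN·m ≈ -77.056000 kN·m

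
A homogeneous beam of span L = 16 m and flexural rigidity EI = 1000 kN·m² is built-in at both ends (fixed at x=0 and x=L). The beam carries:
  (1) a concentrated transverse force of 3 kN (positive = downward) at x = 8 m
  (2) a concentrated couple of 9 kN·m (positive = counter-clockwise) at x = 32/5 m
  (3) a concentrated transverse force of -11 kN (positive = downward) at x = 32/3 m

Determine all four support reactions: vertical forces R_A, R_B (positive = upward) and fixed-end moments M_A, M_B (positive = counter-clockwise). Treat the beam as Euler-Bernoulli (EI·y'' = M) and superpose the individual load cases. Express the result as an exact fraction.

R_A = -1463/2700 kN, M_A = -4021/675 kN·m, R_B = -20137/2700 kN, M_B = 15494/675 kN·m

Load 1 — point force P=3 kN at a=8 m (b=L-a=8):
  R_A = Pb²(3a+b)/L³ = 3·8²·(3·8+8)/16³ = 3/2 kN
  M_A = Pab²/L² = 3·8·8²/16² = 6 kN·m
  R_B = Pa²(a+3b)/L³ = 3·8²·(8+3·8)/16³ = 3/2 kN
  M_B = -Pa²b/L² = -3·8²·8/16² = -6 kN·m
Load 2 — applied couple M₀=9 kN·m at a=32/5 m (b=L-a=48/5):
  R_A = 6M₀ab/L³ = 6·9·(32/5)·(48/5)/16³ = 81/100 kN
  M_A = M₀b(2a-b)/L² = 9·(48/5)·(2·(32/5)-(48/5))/16² = 27/25 kN·m
  R_B = -6M₀ab/L³ = -6·9·(32/5)·(48/5)/16³ = -81/100 kN
  M_B = M₀a(2b-a)/L² = 9·(32/5)·(2·(48/5)-(32/5))/16² = 72/25 kN·m
Load 3 — point force P=-11 kN at a=32/3 m (b=L-a=16/3):
  R_A = Pb²(3a+b)/L³ = (-11)·(16/3)²·(3·(32/3)+(16/3))/16³ = -77/27 kN
  M_A = Pab²/L² = (-11)·(32/3)·(16/3)²/16² = -352/27 kN·m
  R_B = Pa²(a+3b)/L³ = (-11)·(32/3)²·((32/3)+3·(16/3))/16³ = -220/27 kN
  M_B = -Pa²b/L² = -(-11)·(32/3)²·(16/3)/16² = 704/27 kN·m
Superposition: R_A = -1463/2700 kN, M_A = -4021/675 kN·m, R_B = -20137/2700 kN, M_B = 15494/675 kN·m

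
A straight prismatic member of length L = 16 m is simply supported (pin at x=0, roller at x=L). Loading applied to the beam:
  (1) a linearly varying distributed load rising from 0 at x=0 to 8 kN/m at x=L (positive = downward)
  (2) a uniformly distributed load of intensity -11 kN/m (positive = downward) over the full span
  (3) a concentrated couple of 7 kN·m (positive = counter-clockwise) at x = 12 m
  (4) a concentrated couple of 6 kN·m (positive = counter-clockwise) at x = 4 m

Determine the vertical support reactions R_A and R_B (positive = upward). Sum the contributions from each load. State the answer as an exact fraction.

R_A = -3161/48 kN, R_B = -2215/48 kN

Load 1 — triangular load w₀=8 kN/m (0→w₀ over full span):
  R_A = w₀L/6 = 8·16/6 = 64/3 kN
  R_B = w₀L/3 = 8·16/3 = 128/3 kN
Load 2 — uniform load w=-11 kN/m over full span:
  R_A = wL/2 = (-11)·16/2 = -88 kN
  R_B = wL/2 = (-11)·16/2 = -88 kN
Load 3 — applied couple M₀=7 kN·m at a=12 m (b=L-a=4):
  R_A = M₀/L = 7/16 kN
  R_B = -M₀/L = -7/16 kN
Load 4 — applied couple M₀=6 kN·m at a=4 m (b=L-a=12):
  R_A = M₀/L = 6/16 = 3/8 kN
  R_B = -M₀/L = -6/16 = -3/8 kN
Superposition: R_A = -3161/48 kN, R_B = -2215/48 kN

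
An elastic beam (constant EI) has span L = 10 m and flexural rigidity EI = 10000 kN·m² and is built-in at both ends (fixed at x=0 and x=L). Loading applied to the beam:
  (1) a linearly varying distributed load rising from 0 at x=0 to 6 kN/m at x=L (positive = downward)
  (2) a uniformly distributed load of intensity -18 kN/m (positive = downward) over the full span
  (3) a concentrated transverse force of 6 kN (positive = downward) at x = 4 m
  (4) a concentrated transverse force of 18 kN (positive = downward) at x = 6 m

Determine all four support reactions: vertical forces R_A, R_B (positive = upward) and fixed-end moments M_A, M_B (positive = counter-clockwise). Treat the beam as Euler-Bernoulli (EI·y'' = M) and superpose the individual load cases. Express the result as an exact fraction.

Load 1 — triangular load w₀=6 kN/m (0→w₀ over full span):
  R_A = 3w₀L/20 = 3·6·10/20 = 9 kN
  M_A = w₀L²/30 = 6·10²/30 = 20 kN·m
  R_B = 7w₀L/20 = 7·6·10/20 = 21 kN
  M_B = -w₀L²/20 = -6·10²/20 = -30 kN·m
Load 2 — uniform load w=-18 kN/m over full span:
  R_A = wL/2 = (-18)·10/2 = -90 kN
  M_A = wL²/12 = (-18)·10²/12 = -150 kN·m
  R_B = wL/2 = (-18)·10/2 = -90 kN
  M_B = -wL²/12 = -(-18)·10²/12 = 150 kN·m
Load 3 — point force P=6 kN at a=4 m (b=L-a=6):
  R_A = Pb²(3a+b)/L³ = 6·6²·(3·4+6)/10³ = 486/125 kN
  M_A = Pab²/L² = 6·4·6²/10² = 216/25 kN·m
  R_B = Pa²(a+3b)/L³ = 6·4²·(4+3·6)/10³ = 264/125 kN
  M_B = -Pa²b/L² = -6·4²·6/10² = -144/25 kN·m
Load 4 — point force P=18 kN at a=6 m (b=L-a=4):
  R_A = Pb²(3a+b)/L³ = 18·4²·(3·6+4)/10³ = 792/125 kN
  M_A = Pab²/L² = 18·6·4²/10² = 432/25 kN·m
  R_B = Pa²(a+3b)/L³ = 18·6²·(6+3·4)/10³ = 1458/125 kN
  M_B = -Pa²b/L² = -18·6²·4/10² = -648/25 kN·m
Superposition: R_A = -8847/125 kN, M_A = -2602/25 kN·m, R_B = -6903/125 kN, M_B = 2208/25 kN·m

R_A = -8847/125 kN, M_A = -2602/25 kN·m, R_B = -6903/125 kN, M_B = 2208/25 kN·m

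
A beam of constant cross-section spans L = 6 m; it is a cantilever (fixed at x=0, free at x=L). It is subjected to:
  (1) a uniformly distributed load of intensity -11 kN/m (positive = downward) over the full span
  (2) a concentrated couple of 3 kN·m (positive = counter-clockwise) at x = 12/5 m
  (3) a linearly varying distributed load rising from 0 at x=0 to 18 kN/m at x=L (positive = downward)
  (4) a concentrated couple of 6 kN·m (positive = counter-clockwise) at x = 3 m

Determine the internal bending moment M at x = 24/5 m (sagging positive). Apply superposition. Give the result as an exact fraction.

M(24/5) = -522/125 kN·m

Load 1 — uniform load w=-11 kN/m over full span:
  M_1 = -w(L-x)²/2 = -(-11)·(6-(24/5))²/2 = 198/25 kN·m
Load 2 — applied couple M₀=3 kN·m at a=12/5 m (b=L-a=18/5):
  M_2 = 0  [x>a] = 0 kN·m
Load 3 — triangular load w₀=18 kN/m (0→w₀ over full span):
  M_3 = w₀Lx/2 - w₀L²/3 - w₀x³/(6L) = 18·6·(24/5)/2 - 18·6²/3 - 18·(24/5)³/(6·6) = -1512/125 kN·m
Load 4 — applied couple M₀=6 kN·m at a=3 m (b=L-a=3):
  M_4 = 0  [x>a] = 0 kN·m
Superposition: M = Σ M_i = -522/125 kN·m ≈ -4.176000 kN·m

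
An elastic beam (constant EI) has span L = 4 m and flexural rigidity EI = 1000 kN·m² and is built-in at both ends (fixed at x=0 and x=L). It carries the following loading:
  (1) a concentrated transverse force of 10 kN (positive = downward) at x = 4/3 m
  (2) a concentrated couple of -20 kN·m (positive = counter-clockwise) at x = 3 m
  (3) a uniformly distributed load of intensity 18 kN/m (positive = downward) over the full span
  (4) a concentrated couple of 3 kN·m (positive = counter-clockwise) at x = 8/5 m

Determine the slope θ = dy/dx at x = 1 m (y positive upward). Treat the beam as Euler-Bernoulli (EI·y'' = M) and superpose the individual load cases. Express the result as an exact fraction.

θ(1) = -27377/3600000 rad

Load 1 — point force P=10 kN at a=4/3 m (b=L-a=8/3):
  θ_1 = -Pb²x(2aL-(3a+b)x)/(2L³EI)  [x≤a] = -10·(8/3)²·1·(2·(4/3)·4-(3·(4/3)+(8/3))·1)/(2·4³·1000) = -1/450 rad
Load 2 — applied couple M₀=-20 kN·m at a=3 m (b=L-a=1):
  θ_2 = (R_Ax²/2 - M_Ax)/EI  [x≤a] with R_A=-45/8, M_A=-25/4 = ((-45/8)·1²/2 - (-25/4)·1)/1000 = 11/3200 rad
Load 3 — uniform load w=18 kN/m over full span:
  θ_3 = -wx(L-x)(L-2x)/(12EI) = -18·1·(4-1)·(4-2·1)/(12·1000) = -9/1000 rad
Load 4 — applied couple M₀=3 kN·m at a=8/5 m (b=L-a=12/5):
  θ_4 = (R_Ax²/2 - M_Ax)/EI  [x≤a] with R_A=27/25, M_A=9/25 = ((27/25)·1²/2 - (9/25)·1)/1000 = 9/50000 rad
Superposition: θ = Σ θ_i = -27377/3600000 rad ≈ -0.007605 rad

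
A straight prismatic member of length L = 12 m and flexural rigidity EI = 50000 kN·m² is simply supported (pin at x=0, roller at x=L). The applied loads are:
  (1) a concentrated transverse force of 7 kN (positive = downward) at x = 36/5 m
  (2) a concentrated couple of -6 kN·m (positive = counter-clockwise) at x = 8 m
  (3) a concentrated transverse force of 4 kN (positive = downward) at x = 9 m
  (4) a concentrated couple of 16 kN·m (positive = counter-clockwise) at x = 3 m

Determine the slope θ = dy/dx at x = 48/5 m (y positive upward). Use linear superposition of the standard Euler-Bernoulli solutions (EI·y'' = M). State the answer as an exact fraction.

θ(48/5) = 11919/12500000 rad

Load 1 — point force P=7 kN at a=36/5 m (b=L-a=24/5):
  θ_1 = -Pa(2L²-6Lx+3x²+a²)/(6LEI)  [x>a] = -7·(36/5)·(2·12²-6·12·(48/5)+3·(48/5)²+(36/5)²)/(6·12·50000) = 819/781250 rad
Load 2 — applied couple M₀=-6 kN·m at a=8 m (b=L-a=4):
  θ_2 = (M₀x²/(2L)-M₀(x-a)+C₁)/EI  [x>a] with C₁=M₀(3b²-L²)/(6L)=8 = ((-6)·(48/5)²/(2·12)-(-6)·((48/5)-8)+8)/50000 = -17/156250 rad
Load 3 — point force P=4 kN at a=9 m (b=L-a=3):
  θ_3 = -Pa(2L²-6Lx+3x²+a²)/(6LEI)  [x>a] = -4·9·(2·12²-6·12·(48/5)+3·(48/5)²+9²)/(6·12·50000) = 1143/2500000 rad
Load 4 — applied couple M₀=16 kN·m at a=3 m (b=L-a=9):
  θ_4 = (M₀x²/(2L)-M₀(x-a)+C₁)/EI  [x>a] with C₁=M₀(3b²-L²)/(6L)=22 = (16·(48/5)²/(2·12)-16·((48/5)-3)+22)/50000 = -277/625000 rad
Superposition: θ = Σ θ_i = 11919/12500000 rad ≈ 0.000954 rad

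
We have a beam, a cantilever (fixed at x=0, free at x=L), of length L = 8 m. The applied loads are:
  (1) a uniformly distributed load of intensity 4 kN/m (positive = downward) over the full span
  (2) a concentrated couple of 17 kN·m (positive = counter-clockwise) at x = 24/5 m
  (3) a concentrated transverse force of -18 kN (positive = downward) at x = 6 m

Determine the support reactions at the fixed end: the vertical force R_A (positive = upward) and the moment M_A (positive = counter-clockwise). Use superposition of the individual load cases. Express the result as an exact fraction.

Load 1 — uniform load w=4 kN/m over full span:
  R_A = wL = 4·8 = 32 kN
  M_A = wL²/2 = 4·8²/2 = 128 kN·m
Load 2 — applied couple M₀=17 kN·m at a=24/5 m (b=L-a=16/5):
  R_A = 0 kN
  M_A = -M₀ = -17 kN·m
Load 3 — point force P=-18 kN at a=6 m (b=L-a=2):
  R_A = P = (-18) = -18 kN
  M_A = Pa = (-18)·6 = -108 kN·m
Superposition: R_A = 14 kN, M_A = 3 kN·m

R_A = 14 kN, M_A = 3 kN·m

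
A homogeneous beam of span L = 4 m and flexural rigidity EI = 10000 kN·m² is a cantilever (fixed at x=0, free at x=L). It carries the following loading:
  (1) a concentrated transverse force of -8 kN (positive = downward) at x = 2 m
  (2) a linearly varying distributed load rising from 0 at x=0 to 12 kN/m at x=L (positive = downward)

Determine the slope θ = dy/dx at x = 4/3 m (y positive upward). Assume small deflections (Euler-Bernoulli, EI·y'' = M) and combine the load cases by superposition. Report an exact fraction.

θ(4/3) = -254/50625 rad

Load 1 — point force P=-8 kN at a=2 m (b=L-a=2):
  θ_1 = -Px(2a-x)/(2EI)  [x≤a] = -(-8)·(4/3)·(2·2-(4/3))/(2·10000) = 8/5625 rad
Load 2 — triangular load w₀=12 kN/m (0→w₀ over full span):
  θ_2 = (w₀Lx²/4-w₀L²x/3-w₀x⁴/(24L))/EI = (12·4·(4/3)²/4-12·4²·(4/3)/3-12·(4/3)⁴/(24·4))/10000 = -326/50625 rad
Superposition: θ = Σ θ_i = -254/50625 rad ≈ -0.005017 rad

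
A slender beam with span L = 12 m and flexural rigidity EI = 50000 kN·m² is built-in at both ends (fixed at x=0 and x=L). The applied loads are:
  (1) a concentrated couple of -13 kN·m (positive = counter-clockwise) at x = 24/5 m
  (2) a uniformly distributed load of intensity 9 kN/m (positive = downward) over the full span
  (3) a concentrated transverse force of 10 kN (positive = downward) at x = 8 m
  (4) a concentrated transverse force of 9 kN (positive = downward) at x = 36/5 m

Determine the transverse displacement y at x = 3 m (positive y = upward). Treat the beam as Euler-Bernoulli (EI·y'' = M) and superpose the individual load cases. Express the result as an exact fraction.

y(3) = -40093/6000000 m

Load 1 — applied couple M₀=-13 kN·m at a=24/5 m (b=L-a=36/5):
  y_1 = (R_Ax³/6 - M_Ax²/2)/EI  [x≤a] with R_A=-39/25, M_A=-39/25 = ((-39/25)·3³/6 - (-39/25)·3²/2)/50000 = 0 m
Load 2 — uniform load w=9 kN/m over full span:
  y_2 = -wx²(L-x)²/(24EI) = -9·3²·(12-3)²/(24·50000) = -2187/400000 m
Load 3 — point force P=10 kN at a=8 m (b=L-a=4):
  y_3 = -Pb²x²(3aL-(3a+b)x)/(6L³EI)  [x≤a] = -10·4²·3²·(3·8·12-(3·8+4)·3)/(6·12³·50000) = -17/30000 m
Load 4 — point force P=9 kN at a=36/5 m (b=L-a=24/5):
  y_4 = -Pb²x²(3aL-(3a+b)x)/(6L³EI)  [x≤a] = -9·(24/5)²·3²·(3·(36/5)·12-(3·(36/5)+(24/5))·3)/(6·12³·50000) = -81/125000 m
Superposition: y = Σ y_i = -40093/6000000 m ≈ -0.006682 m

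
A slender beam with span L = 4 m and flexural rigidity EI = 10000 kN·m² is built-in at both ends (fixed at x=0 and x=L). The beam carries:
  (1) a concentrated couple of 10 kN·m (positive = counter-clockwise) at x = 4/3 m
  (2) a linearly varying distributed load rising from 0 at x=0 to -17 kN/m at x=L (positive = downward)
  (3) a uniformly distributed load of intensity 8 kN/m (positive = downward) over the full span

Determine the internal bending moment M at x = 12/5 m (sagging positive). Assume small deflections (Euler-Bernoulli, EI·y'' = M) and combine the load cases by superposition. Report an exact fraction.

Load 1 — applied couple M₀=10 kN·m at a=4/3 m (b=L-a=8/3):
  M_1 = R_Ax - M_A - M₀  [x>a] with R_A=10/3, M_A=0 = (10/3)·(12/5) - 0 - 10 = -2 kN·m
Load 2 — triangular load w₀=-17 kN/m (0→w₀ over full span):
  M_2 = 3w₀Lx/20 - w₀L²/30 - w₀x³/(6L) = 3·(-17)·4·(12/5)/20 - (-17)·4²/30 - (-17)·(12/5)³/(6·4) = -2108/375 kN·m
Load 3 — uniform load w=8 kN/m over full span:
  M_3 = wLx/2 - wL²/12 - wx²/2 = 8·4·(12/5)/2 - 8·4²/12 - 8·(12/5)²/2 = 352/75 kN·m
Superposition: M = Σ M_i = -366/125 kN·m ≈ -2.928000 kN·m

M(12/5) = -366/125 kN·m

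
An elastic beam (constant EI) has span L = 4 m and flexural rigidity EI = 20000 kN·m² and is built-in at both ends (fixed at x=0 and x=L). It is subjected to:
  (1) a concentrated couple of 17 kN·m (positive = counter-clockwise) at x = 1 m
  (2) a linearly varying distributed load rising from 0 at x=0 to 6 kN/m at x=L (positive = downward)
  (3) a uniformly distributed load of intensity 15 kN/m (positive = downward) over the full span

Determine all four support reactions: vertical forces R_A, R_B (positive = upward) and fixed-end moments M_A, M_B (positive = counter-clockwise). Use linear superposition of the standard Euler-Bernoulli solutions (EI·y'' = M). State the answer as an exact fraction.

Load 1 — applied couple M₀=17 kN·m at a=1 m (b=L-a=3):
  R_A = 6M₀ab/L³ = 6·17·1·3/4³ = 153/32 kN
  M_A = M₀b(2a-b)/L² = 17·3·(2·1-3)/4² = -51/16 kN·m
  R_B = -6M₀ab/L³ = -6·17·1·3/4³ = -153/32 kN
  M_B = M₀a(2b-a)/L² = 17·1·(2·3-1)/4² = 85/16 kN·m
Load 2 — triangular load w₀=6 kN/m (0→w₀ over full span):
  R_A = 3w₀L/20 = 3·6·4/20 = 18/5 kN
  M_A = w₀L²/30 = 6·4²/30 = 16/5 kN·m
  R_B = 7w₀L/20 = 7·6·4/20 = 42/5 kN
  M_B = -w₀L²/20 = -6·4²/20 = -24/5 kN·m
Load 3 — uniform load w=15 kN/m over full span:
  R_A = wL/2 = 15·4/2 = 30 kN
  M_A = wL²/12 = 15·4²/12 = 20 kN·m
  R_B = wL/2 = 15·4/2 = 30 kN
  M_B = -wL²/12 = -15·4²/12 = -20 kN·m
Superposition: R_A = 6141/160 kN, M_A = 1601/80 kN·m, R_B = 5379/160 kN, M_B = -1559/80 kN·m

R_A = 6141/160 kN, M_A = 1601/80 kN·m, R_B = 5379/160 kN, M_B = -1559/80 kN·m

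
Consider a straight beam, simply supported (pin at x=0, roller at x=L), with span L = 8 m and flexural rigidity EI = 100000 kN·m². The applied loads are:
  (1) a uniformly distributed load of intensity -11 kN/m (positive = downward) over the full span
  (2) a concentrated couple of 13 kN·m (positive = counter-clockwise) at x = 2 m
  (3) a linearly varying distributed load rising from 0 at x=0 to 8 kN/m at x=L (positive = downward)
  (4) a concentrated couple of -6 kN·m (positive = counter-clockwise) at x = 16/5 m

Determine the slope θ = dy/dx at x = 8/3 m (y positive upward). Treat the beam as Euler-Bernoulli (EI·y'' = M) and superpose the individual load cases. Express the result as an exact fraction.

Load 1 — uniform load w=-11 kN/m over full span:
  θ_1 = -w(L³-6Lx²+4x³)/(24EI) = -(-11)·(8³-6·8·(8/3)²+4·(8/3)³)/(24·100000) = 286/253125 rad
Load 2 — applied couple M₀=13 kN·m at a=2 m (b=L-a=6):
  θ_2 = (M₀x²/(2L)-M₀(x-a)+C₁)/EI  [x>a] with C₁=M₀(3b²-L²)/(6L)=143/12 = (13·(8/3)²/(2·8)-13·((8/3)-2)+(143/12))/100000 = 13/144000 rad
Load 3 — triangular load w₀=8 kN/m (0→w₀ over full span):
  θ_3 = -w₀(7L⁴-30L²x²+15x⁴)/(360LEI) = -8·(7·8⁴-30·8²·(8/3)²+15·(8/3)⁴)/(360·8·100000) = -1664/3796875 rad
Load 4 — applied couple M₀=-6 kN·m at a=16/5 m (b=L-a=24/5):
  θ_4 = (M₀x²/(2L)+C₁)/EI  [x≤a] with C₁=M₀(3b²-L²)/(6L)=-16/25 = ((-6)·(8/3)²/(2·8)+(-16/25))/100000 = -31/937500 rad
Superposition: θ = Σ θ_i = 1819663/2430000000 rad ≈ 0.000749 rad

θ(8/3) = 1819663/2430000000 rad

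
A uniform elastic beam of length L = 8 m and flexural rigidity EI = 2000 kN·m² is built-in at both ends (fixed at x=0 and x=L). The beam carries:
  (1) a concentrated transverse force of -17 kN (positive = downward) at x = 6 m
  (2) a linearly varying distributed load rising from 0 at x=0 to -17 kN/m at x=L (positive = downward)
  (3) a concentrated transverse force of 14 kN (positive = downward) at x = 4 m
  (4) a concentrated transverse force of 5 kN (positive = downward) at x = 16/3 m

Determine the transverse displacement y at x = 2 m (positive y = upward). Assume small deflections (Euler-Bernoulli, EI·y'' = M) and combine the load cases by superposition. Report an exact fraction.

Load 1 — point force P=-17 kN at a=6 m (b=L-a=2):
  y_1 = -Pb²x²(3aL-(3a+b)x)/(6L³EI)  [x≤a] = -(-17)·2²·2²·(3·6·8-(3·6+2)·2)/(6·8³·2000) = 221/48000 m
Load 2 — triangular load w₀=-17 kN/m (0→w₀ over full span):
  y_2 = -w₀x²(L-x)²(x+2L)/(120LEI) = -(-17)·2²·(8-2)²·(2+2·8)/(120·8·2000) = 459/20000 m
Load 3 — point force P=14 kN at a=4 m (b=L-a=4):
  y_3 = -Pb²x²(3aL-(3a+b)x)/(6L³EI)  [x≤a] = -14·4²·2²·(3·4·8-(3·4+4)·2)/(6·8³·2000) = -7/750 m
Load 4 — point force P=5 kN at a=16/3 m (b=L-a=8/3):
  y_4 = -Pb²x²(3aL-(3a+b)x)/(6L³EI)  [x≤a] = -5·(8/3)²·2²·(3·(16/3)·8-(3·(16/3)+(8/3))·2)/(6·8³·2000) = -17/8100 m
Superposition: y = Σ y_i = 104471/6480000 m ≈ 0.016122 m

y(2) = 104471/6480000 m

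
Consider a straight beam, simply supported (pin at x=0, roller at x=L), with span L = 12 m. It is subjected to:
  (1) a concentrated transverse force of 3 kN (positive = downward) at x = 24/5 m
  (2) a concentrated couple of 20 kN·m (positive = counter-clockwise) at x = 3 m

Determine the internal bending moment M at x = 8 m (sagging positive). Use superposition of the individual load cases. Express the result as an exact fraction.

Load 1 — point force P=3 kN at a=24/5 m (b=L-a=36/5):
  M_1 = Pa(L-x)/L  [x>a] = 3·(24/5)·(12-8)/12 = 24/5 kN·m
Load 2 — applied couple M₀=20 kN·m at a=3 m (b=L-a=9):
  M_2 = M₀x/L - M₀  [x>a] = 20·8/12 - 20 = -20/3 kN·m
Superposition: M = Σ M_i = -28/15 kN·m ≈ -1.866667 kN·m

M(8) = -28/15 kN·m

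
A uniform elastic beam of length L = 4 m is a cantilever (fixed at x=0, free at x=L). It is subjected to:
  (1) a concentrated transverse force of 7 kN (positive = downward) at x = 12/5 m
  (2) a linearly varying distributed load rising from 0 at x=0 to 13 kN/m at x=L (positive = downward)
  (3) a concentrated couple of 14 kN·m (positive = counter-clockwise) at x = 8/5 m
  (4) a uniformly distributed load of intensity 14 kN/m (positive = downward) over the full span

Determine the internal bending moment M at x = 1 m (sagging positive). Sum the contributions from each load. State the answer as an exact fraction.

M(1) = -4107/40 kN·m

Load 1 — point force P=7 kN at a=12/5 m (b=L-a=8/5):
  M_1 = -P(a-x)  [x≤a] = -7·((12/5)-1) = -49/5 kN·m
Load 2 — triangular load w₀=13 kN/m (0→w₀ over full span):
  M_2 = w₀Lx/2 - w₀L²/3 - w₀x³/(6L) = 13·4·1/2 - 13·4²/3 - 13·1³/(6·4) = -351/8 kN·m
Load 3 — applied couple M₀=14 kN·m at a=8/5 m (b=L-a=12/5):
  M_3 = M₀  [x≤a] = 14 = 14 kN·m
Load 4 — uniform load w=14 kN/m over full span:
  M_4 = -w(L-x)²/2 = -14·(4-1)²/2 = -63 kN·m
Superposition: M = Σ M_i = -4107/40 kN·m ≈ -102.675000 kN·m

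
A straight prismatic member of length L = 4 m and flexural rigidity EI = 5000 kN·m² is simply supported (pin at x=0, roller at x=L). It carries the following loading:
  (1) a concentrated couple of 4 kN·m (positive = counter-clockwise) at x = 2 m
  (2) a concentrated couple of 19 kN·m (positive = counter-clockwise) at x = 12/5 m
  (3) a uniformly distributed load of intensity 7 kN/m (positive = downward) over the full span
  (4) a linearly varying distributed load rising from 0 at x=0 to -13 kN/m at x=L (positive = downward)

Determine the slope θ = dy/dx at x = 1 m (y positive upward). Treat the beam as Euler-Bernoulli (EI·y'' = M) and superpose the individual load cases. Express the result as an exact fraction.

Load 1 — applied couple M₀=4 kN·m at a=2 m (b=L-a=2):
  θ_1 = (M₀x²/(2L)+C₁)/EI  [x≤a] with C₁=M₀(3b²-L²)/(6L)=-2/3 = (4·1²/(2·4)+(-2/3))/5000 = -1/30000 rad
Load 2 — applied couple M₀=19 kN·m at a=12/5 m (b=L-a=8/5):
  θ_2 = (M₀x²/(2L)+C₁)/EI  [x≤a] with C₁=M₀(3b²-L²)/(6L)=-494/75 = (19·1²/(2·4)+(-494/75))/5000 = -2527/3000000 rad
Load 3 — uniform load w=7 kN/m over full span:
  θ_3 = -w(L³-6Lx²+4x³)/(24EI) = -7·(4³-6·4·1²+4·1³)/(24·5000) = -77/30000 rad
Load 4 — triangular load w₀=-13 kN/m (0→w₀ over full span):
  θ_4 = -w₀(7L⁴-30L²x²+15x⁴)/(360LEI) = -(-13)·(7·4⁴-30·4²·1²+15·1⁴)/(360·4·5000) = 17251/7200000 rad
Superposition: θ = Σ θ_i = -37669/36000000 rad ≈ -0.001046 rad

θ(1) = -37669/36000000 rad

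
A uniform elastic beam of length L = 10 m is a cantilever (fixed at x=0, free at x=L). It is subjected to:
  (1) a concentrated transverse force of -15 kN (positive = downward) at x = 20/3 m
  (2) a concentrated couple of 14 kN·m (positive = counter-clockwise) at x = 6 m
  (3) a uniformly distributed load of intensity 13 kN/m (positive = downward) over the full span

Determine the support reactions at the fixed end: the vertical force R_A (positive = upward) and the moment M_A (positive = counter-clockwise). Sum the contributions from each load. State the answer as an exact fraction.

R_A = 115 kN, M_A = 536 kN·m

Load 1 — point force P=-15 kN at a=20/3 m (b=L-a=10/3):
  R_A = P = (-15) = -15 kN
  M_A = Pa = (-15)·(20/3) = -100 kN·m
Load 2 — applied couple M₀=14 kN·m at a=6 m (b=L-a=4):
  R_A = 0 kN
  M_A = -M₀ = -14 kN·m
Load 3 — uniform load w=13 kN/m over full span:
  R_A = wL = 13·10 = 130 kN
  M_A = wL²/2 = 13·10²/2 = 650 kN·m
Superposition: R_A = 115 kN, M_A = 536 kN·m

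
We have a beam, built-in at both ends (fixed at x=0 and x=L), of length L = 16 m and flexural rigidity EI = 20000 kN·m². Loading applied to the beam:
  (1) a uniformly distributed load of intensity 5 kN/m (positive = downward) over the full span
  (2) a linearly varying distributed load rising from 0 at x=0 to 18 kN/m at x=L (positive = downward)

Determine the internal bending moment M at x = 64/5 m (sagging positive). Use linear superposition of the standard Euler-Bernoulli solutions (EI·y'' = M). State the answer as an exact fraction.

M(64/5) = 704/375 kN·m

Load 1 — uniform load w=5 kN/m over full span:
  M_1 = wLx/2 - wL²/12 - wx²/2 = 5·16·(64/5)/2 - 5·16²/12 - 5·(64/5)²/2 = -64/15 kN·m
Load 2 — triangular load w₀=18 kN/m (0→w₀ over full span):
  M_2 = 3w₀Lx/20 - w₀L²/30 - w₀x³/(6L) = 3·18·16·(64/5)/20 - 18·16²/30 - 18·(64/5)³/(6·16) = 768/125 kN·m
Superposition: M = Σ M_i = 704/375 kN·m ≈ 1.877333 kN·m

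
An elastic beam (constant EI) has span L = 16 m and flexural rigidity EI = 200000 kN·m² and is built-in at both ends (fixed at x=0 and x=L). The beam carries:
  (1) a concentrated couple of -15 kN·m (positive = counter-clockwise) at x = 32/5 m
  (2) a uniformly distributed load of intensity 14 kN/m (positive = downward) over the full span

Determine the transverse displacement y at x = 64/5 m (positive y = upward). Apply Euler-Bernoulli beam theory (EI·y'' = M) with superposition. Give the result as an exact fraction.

Load 1 — applied couple M₀=-15 kN·m at a=32/5 m (b=L-a=48/5):
  y_1 = (R_Ax³/6 - M_Ax²/2 - M₀(x-a)²/2)/EI  [x>a] with R_A=-27/20, M_A=-9/5 = ((-27/20)·(64/5)³/6 - (-9/5)·(64/5)²/2 - (-15)·((64/5)-(32/5))²/2)/200000 = -168/1953125 m
Load 2 — uniform load w=14 kN/m over full span:
  y_2 = -wx²(L-x)²/(24EI) = -14·(64/5)²·(16-(64/5))²/(24·200000) = -28672/5859375 m
Superposition: y = Σ y_i = -29176/5859375 m ≈ -0.004979 m

y(64/5) = -29176/5859375 m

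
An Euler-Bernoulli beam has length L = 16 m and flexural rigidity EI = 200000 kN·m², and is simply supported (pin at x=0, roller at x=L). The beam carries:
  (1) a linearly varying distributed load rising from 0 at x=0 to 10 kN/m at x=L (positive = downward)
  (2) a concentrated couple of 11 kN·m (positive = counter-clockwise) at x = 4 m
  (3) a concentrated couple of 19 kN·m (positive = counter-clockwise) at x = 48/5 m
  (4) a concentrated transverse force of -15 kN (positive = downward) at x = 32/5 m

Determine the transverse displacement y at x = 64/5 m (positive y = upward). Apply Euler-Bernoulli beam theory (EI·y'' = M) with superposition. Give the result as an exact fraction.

Load 1 — triangular load w₀=10 kN/m (0→w₀ over full span):
  y_1 = -w₀x(7L⁴-10L²x²+3x⁴)/(360LEI) = -10·(64/5)·(7·16⁴-10·16²·(64/5)²+3·(64/5)⁴)/(360·16·200000) = -130048/9765625 m
Load 2 — applied couple M₀=11 kN·m at a=4 m (b=L-a=12):
  y_2 = (M₀x³/(6L)-M₀(x-a)²/2+C₁x)/EI  [x>a] with C₁=M₀(3b²-L²)/(6L)=121/6 = (11·(64/5)³/(6·16)-11·((64/5)-4)²/2+(121/6)·(64/5))/200000 = 1133/3125000 m
Load 3 — applied couple M₀=19 kN·m at a=48/5 m (b=L-a=32/5):
  y_3 = (M₀x³/(6L)-M₀(x-a)²/2+C₁x)/EI  [x>a] with C₁=M₀(3b²-L²)/(6L)=-1976/75 = (19·(64/5)³/(6·16)-19·((64/5)-(48/5))²/2+(-1976/75)·(64/5))/200000 = -38/390625 m
Load 4 — point force P=-15 kN at a=32/5 m (b=L-a=48/5):
  y_4 = -Pa(L-x)(2Lx-a²-x²)/(6LEI)  [x>a] = -(-15)·(32/5)·(16-(64/5))·(2·16·(64/5)-(32/5)²-(64/5)²)/(6·16·200000) = 256/78125 m
Superposition: y = Σ y_i = -763659/78125000 m ≈ -0.009775 m

y(64/5) = -763659/78125000 m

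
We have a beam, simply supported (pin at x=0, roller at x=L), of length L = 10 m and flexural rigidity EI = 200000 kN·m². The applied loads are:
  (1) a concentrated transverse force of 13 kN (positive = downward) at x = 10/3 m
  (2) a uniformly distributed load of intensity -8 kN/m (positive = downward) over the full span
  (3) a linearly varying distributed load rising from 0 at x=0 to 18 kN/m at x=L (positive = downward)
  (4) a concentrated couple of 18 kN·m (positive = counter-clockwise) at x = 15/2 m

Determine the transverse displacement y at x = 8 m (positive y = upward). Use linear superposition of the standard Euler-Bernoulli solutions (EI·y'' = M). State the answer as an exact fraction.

Load 1 — point force P=13 kN at a=10/3 m (b=L-a=20/3):
  y_1 = -Pa(L-x)(2Lx-a²-x²)/(6LEI)  [x>a] = -13·(10/3)·(10-8)·(2·10·8-(10/3)²-8²)/(6·10·200000) = -2483/4050000 m
Load 2 — uniform load w=-8 kN/m over full span:
  y_2 = -wx(L³-2Lx²+x³)/(24EI) = -(-8)·8·(10³-2·10·8²+8³)/(24·200000) = 29/9375 m
Load 3 — triangular load w₀=18 kN/m (0→w₀ over full span):
  y_3 = -w₀x(7L⁴-10L²x²+3x⁴)/(360LEI) = -18·8·(7·10⁴-10·10²·8²+3·8⁴)/(360·10·200000) = -1143/312500 m
Load 4 — applied couple M₀=18 kN·m at a=15/2 m (b=L-a=5/2):
  y_4 = (M₀x³/(6L)-M₀(x-a)²/2+C₁x)/EI  [x>a] with C₁=M₀(3b²-L²)/(6L)=-195/8 = (18·8³/(6·10)-18·(8-(15/2))²/2+(-195/8)·8)/200000 = -873/4000000 m
Superposition: y = Σ y_i = -2260877/1620000000 m ≈ -0.001396 m

y(8) = -2260877/1620000000 m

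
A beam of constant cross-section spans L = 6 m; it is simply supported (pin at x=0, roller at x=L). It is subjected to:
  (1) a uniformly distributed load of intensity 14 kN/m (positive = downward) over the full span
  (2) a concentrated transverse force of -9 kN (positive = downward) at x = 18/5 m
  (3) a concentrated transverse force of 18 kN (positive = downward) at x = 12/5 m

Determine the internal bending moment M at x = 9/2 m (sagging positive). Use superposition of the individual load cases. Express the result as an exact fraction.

Load 1 — uniform load w=14 kN/m over full span:
  M_1 = wx(L-x)/2 = 14·(9/2)·(6-(9/2))/2 = 189/4 kN·m
Load 2 — point force P=-9 kN at a=18/5 m (b=L-a=12/5):
  M_2 = Pa(L-x)/L  [x>a] = (-9)·(18/5)·(6-(9/2))/6 = -81/10 kN·m
Load 3 — point force P=18 kN at a=12/5 m (b=L-a=18/5):
  M_3 = Pa(L-x)/L  [x>a] = 18·(12/5)·(6-(9/2))/6 = 54/5 kN·m
Superposition: M = Σ M_i = 999/20 kN·m ≈ 49.950000 kN·m

M(9/2) = 999/20 kN·m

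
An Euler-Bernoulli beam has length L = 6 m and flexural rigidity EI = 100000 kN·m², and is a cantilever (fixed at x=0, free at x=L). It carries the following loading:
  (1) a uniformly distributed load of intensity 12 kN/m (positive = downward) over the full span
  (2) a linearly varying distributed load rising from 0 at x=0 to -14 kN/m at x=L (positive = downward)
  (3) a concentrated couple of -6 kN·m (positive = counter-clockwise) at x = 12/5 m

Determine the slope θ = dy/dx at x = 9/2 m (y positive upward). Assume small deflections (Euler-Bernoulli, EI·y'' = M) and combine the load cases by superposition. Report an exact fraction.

Load 1 — uniform load w=12 kN/m over full span:
  θ_1 = -wx(x²-3Lx+3L²)/(6EI) = -12·(9/2)·((9/2)²-3·6·(9/2)+3·6²)/(6·100000) = -1701/400000 rad
Load 2 — triangular load w₀=-14 kN/m (0→w₀ over full span):
  θ_2 = (w₀Lx²/4-w₀L²x/3-w₀x⁴/(24L))/EI = ((-14)·6·(9/2)²/4-(-14)·6²·(9/2)/3-(-14)·(9/2)⁴/(24·6))/100000 = 47439/12800000 rad
Load 3 — applied couple M₀=-6 kN·m at a=12/5 m (b=L-a=18/5):
  θ_3 = M₀a/EI  [x>a] = (-6)·(12/5)/100000 = -9/62500 rad
Superposition: θ = Σ θ_i = -44181/64000000 rad ≈ -0.000690 rad

θ(9/2) = -44181/64000000 rad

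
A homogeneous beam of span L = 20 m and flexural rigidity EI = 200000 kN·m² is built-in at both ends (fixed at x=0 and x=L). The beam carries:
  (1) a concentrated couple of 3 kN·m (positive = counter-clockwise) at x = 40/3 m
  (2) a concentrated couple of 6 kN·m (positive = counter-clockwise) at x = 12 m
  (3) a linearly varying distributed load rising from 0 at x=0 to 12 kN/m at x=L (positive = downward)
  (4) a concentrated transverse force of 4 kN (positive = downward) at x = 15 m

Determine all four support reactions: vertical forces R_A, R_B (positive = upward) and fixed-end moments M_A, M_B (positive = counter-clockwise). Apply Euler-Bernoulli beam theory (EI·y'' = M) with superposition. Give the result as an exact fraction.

R_A = 37257/1000 kN, M_A = 16667/100 kN·m, R_B = 86743/1000 kN, M_B = -25053/100 kN·m

Load 1 — applied couple M₀=3 kN·m at a=40/3 m (b=L-a=20/3):
  R_A = 6M₀ab/L³ = 6·3·(40/3)·(20/3)/20³ = 1/5 kN
  M_A = M₀b(2a-b)/L² = 3·(20/3)·(2·(40/3)-(20/3))/20² = 1 kN·m
  R_B = -6M₀ab/L³ = -6·3·(40/3)·(20/3)/20³ = -1/5 kN
  M_B = M₀a(2b-a)/L² = 3·(40/3)·(2·(20/3)-(40/3))/20² = 0 kN·m
Load 2 — applied couple M₀=6 kN·m at a=12 m (b=L-a=8):
  R_A = 6M₀ab/L³ = 6·6·12·8/20³ = 54/125 kN
  M_A = M₀b(2a-b)/L² = 6·8·(2·12-8)/20² = 48/25 kN·m
  R_B = -6M₀ab/L³ = -6·6·12·8/20³ = -54/125 kN
  M_B = M₀a(2b-a)/L² = 6·12·(2·8-12)/20² = 18/25 kN·m
Load 3 — triangular load w₀=12 kN/m (0→w₀ over full span):
  R_A = 3w₀L/20 = 3·12·20/20 = 36 kN
  M_A = w₀L²/30 = 12·20²/30 = 160 kN·m
  R_B = 7w₀L/20 = 7·12·20/20 = 84 kN
  M_B = -w₀L²/20 = -12·20²/20 = -240 kN·m
Load 4 — point force P=4 kN at a=15 m (b=L-a=5):
  R_A = Pb²(3a+b)/L³ = 4·5²·(3·15+5)/20³ = 5/8 kN
  M_A = Pab²/L² = 4·15·5²/20² = 15/4 kN·m
  R_B = Pa²(a+3b)/L³ = 4·15²·(15+3·5)/20³ = 27/8 kN
  M_B = -Pa²b/L² = -4·15²·5/20² = -45/4 kN·m
Superposition: R_A = 37257/1000 kN, M_A = 16667/100 kN·m, R_B = 86743/1000 kN, M_B = -25053/100 kN·m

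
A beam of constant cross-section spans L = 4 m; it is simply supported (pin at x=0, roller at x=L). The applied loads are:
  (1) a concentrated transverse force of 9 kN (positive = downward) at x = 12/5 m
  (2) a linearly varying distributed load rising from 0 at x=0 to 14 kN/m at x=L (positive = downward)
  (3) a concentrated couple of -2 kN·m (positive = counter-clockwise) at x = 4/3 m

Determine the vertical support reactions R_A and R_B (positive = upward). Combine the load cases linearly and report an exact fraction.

Load 1 — point force P=9 kN at a=12/5 m (b=L-a=8/5):
  R_A = Pb/L = 9·(8/5)/4 = 18/5 kN
  R_B = Pa/L = 9·(12/5)/4 = 27/5 kN
Load 2 — triangular load w₀=14 kN/m (0→w₀ over full span):
  R_A = w₀L/6 = 14·4/6 = 28/3 kN
  R_B = w₀L/3 = 14·4/3 = 56/3 kN
Load 3 — applied couple M₀=-2 kN·m at a=4/3 m (b=L-a=8/3):
  R_A = M₀/L = (-2)/4 = -1/2 kN
  R_B = -M₀/L = -(-2)/4 = 1/2 kN
Superposition: R_A = 373/30 kN, R_B = 737/30 kN

R_A = 373/30 kN, R_B = 737/30 kN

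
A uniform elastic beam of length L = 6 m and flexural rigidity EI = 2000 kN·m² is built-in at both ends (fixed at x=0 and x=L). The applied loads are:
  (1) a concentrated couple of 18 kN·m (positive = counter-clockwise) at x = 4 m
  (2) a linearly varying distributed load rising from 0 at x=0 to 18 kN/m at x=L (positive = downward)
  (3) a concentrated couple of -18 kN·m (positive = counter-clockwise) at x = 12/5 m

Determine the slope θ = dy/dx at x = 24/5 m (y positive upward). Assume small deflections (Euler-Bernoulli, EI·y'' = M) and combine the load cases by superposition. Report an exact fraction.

Load 1 — applied couple M₀=18 kN·m at a=4 m (b=L-a=2):
  θ_1 = (R_Ax²/2 - M_Ax - M₀(x-a))/EI  [x>a] with R_A=4, M_A=6 = (4·(24/5)²/2 - 6·(24/5) - 18·((24/5)-4))/2000 = 9/6250 rad
Load 2 — triangular load w₀=18 kN/m (0→w₀ over full span):
  θ_2 = -w₀(2x(L-x)(L-2x)(x+2L)+x²(L-x)²)/(120LEI) = -18·(2·(24/5)·(6-(24/5))·(6-2·(24/5))·((24/5)+2·6)+(24/5)²·(6-(24/5))²)/(120·6·2000) = 648/78125 rad
Load 3 — applied couple M₀=-18 kN·m at a=12/5 m (b=L-a=18/5):
  θ_3 = (R_Ax²/2 - M_Ax - M₀(x-a))/EI  [x>a] with R_A=-108/25, M_A=-54/25 = ((-108/25)·(24/5)²/2 - (-54/25)·(24/5) - (-18)·((24/5)-(12/5)))/2000 = 297/156250 rad
Superposition: θ = Σ θ_i = 909/78125 rad ≈ 0.011635 rad

θ(24/5) = 909/78125 rad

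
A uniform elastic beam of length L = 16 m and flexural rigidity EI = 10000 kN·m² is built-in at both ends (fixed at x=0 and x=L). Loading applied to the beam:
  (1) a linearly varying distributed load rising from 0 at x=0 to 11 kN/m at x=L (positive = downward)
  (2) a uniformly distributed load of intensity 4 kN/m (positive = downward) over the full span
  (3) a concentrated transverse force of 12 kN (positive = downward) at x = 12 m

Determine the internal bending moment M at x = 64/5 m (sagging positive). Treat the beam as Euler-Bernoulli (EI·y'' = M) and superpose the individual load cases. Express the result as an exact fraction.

Load 1 — triangular load w₀=11 kN/m (0→w₀ over full span):
  M_1 = 3w₀Lx/20 - w₀L²/30 - w₀x³/(6L) = 3·11·16·(64/5)/20 - 11·16²/30 - 11·(64/5)³/(6·16) = 1408/375 kN·m
Load 2 — uniform load w=4 kN/m over full span:
  M_2 = wLx/2 - wL²/12 - wx²/2 = 4·16·(64/5)/2 - 4·16²/12 - 4·(64/5)²/2 = -256/75 kN·m
Load 3 — point force P=12 kN at a=12 m (b=L-a=4):
  M_3 = Pa²(a+3b)(L-x)/L³ - Pa²b/L²  [x>a] = 12·12²·(12+3·4)·(16-(64/5))/16³ - 12·12²·4/16² = 27/5 kN·m
Superposition: M = Σ M_i = 2153/375 kN·m ≈ 5.741333 kN·m

M(64/5) = 2153/375 kN·m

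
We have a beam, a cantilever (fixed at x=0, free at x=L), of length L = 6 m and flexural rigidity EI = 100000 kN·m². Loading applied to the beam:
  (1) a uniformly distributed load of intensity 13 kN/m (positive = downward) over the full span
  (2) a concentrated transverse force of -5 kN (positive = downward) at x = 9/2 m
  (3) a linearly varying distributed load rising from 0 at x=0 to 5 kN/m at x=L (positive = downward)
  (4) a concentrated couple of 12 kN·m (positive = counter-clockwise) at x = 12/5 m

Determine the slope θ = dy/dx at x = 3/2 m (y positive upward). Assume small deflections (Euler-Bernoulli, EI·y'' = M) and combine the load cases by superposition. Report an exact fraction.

θ(3/2) = -76221/25600000 rad

Load 1 — uniform load w=13 kN/m over full span:
  θ_1 = -wx(x²-3Lx+3L²)/(6EI) = -13·(3/2)·((3/2)²-3·6·(3/2)+3·6²)/(6·100000) = -4329/1600000 rad
Load 2 — point force P=-5 kN at a=9/2 m (b=L-a=3/2):
  θ_2 = -Px(2a-x)/(2EI)  [x≤a] = -(-5)·(3/2)·(2·(9/2)-(3/2))/(2·100000) = 9/32000 rad
Load 3 — triangular load w₀=5 kN/m (0→w₀ over full span):
  θ_3 = (w₀Lx²/4-w₀L²x/3-w₀x⁴/(24L))/EI = (5·6·(3/2)²/4-5·6²·(3/2)/3-5·(3/2)⁴/(24·6))/100000 = -3753/5120000 rad
Load 4 — applied couple M₀=12 kN·m at a=12/5 m (b=L-a=18/5):
  θ_4 = M₀x/EI  [x≤a] = 12·(3/2)/100000 = 9/50000 rad
Superposition: θ = Σ θ_i = -76221/25600000 rad ≈ -0.002977 rad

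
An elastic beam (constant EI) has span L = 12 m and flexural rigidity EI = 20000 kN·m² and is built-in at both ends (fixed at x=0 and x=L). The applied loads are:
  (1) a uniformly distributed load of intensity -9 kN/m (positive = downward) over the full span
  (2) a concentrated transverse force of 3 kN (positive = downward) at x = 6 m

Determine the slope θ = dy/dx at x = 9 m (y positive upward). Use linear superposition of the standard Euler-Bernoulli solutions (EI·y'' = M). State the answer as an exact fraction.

Load 1 — uniform load w=-9 kN/m over full span:
  θ_1 = -wx(L-x)(L-2x)/(12EI) = -(-9)·9·(12-9)·(12-2·9)/(12·20000) = -243/40000 rad
Load 2 — point force P=3 kN at a=6 m (b=L-a=6):
  θ_2 = Pa²(L-x)(2bL-(3b+a)(L-x))/(2L³EI)  [x>a] = 3·6²·(12-9)·(2·6·12-(3·6+6)·(12-9))/(2·12³·20000) = 27/80000 rad
Superposition: θ = Σ θ_i = -459/80000 rad ≈ -0.005738 rad

θ(9) = -459/80000 rad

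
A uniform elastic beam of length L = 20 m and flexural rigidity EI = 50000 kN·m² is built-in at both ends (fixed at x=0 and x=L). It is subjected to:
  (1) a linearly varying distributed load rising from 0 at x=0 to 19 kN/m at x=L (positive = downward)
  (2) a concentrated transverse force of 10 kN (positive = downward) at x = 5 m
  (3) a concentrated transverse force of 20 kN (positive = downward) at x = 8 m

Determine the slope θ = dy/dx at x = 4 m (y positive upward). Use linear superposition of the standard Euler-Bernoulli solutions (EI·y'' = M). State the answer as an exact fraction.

Load 1 — triangular load w₀=19 kN/m (0→w₀ over full span):
  θ_1 = -w₀(2x(L-x)(L-2x)(x+2L)+x²(L-x)²)/(120LEI) = -19·(2·4·(20-4)·(20-2·4)·(4+2·20)+4²·(20-4)²)/(120·20·50000) = -532/46875 rad
Load 2 — point force P=10 kN at a=5 m (b=L-a=15):
  θ_2 = -Pb²x(2aL-(3a+b)x)/(2L³EI)  [x≤a] = -10·15²·4·(2·5·20-(3·5+15)·4)/(2·20³·50000) = -9/10000 rad
Load 3 — point force P=20 kN at a=8 m (b=L-a=12):
  θ_3 = -Pb²x(2aL-(3a+b)x)/(2L³EI)  [x≤a] = -20·12²·4·(2·8·20-(3·8+12)·4)/(2·20³·50000) = -198/78125 rad
Superposition: θ = Σ θ_i = -55439/3750000 rad ≈ -0.014784 rad

θ(4) = -55439/3750000 rad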